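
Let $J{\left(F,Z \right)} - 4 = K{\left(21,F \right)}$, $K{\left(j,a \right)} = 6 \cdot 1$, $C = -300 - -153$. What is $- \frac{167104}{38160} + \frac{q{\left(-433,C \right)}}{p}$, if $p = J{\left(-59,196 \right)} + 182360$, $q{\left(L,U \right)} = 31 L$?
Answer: $- \frac{129112409}{28996830} \approx -4.4526$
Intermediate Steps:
$C = -147$ ($C = -300 + 153 = -147$)
$K{\left(j,a \right)} = 6$
$J{\left(F,Z \right)} = 10$ ($J{\left(F,Z \right)} = 4 + 6 = 10$)
$p = 182370$ ($p = 10 + 182360 = 182370$)
$- \frac{167104}{38160} + \frac{q{\left(-433,C \right)}}{p} = - \frac{167104}{38160} + \frac{31 \left(-433\right)}{182370} = \left(-167104\right) \frac{1}{38160} - \frac{13423}{182370} = - \frac{10444}{2385} - \frac{13423}{182370} = - \frac{129112409}{28996830}$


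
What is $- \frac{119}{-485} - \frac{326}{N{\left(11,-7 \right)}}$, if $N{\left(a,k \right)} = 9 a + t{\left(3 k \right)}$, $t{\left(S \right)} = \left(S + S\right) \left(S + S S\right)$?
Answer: $\frac{2245489}{8507385} \approx 0.26395$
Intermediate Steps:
$t{\left(S \right)} = 2 S \left(S + S^{2}\right)$
$N{\left(a,k \right)} = 9 a + 18 k^{2} \left(1 + 3 k\right)$ ($N{\left(a,k \right)} = 9 a + 2 \left(3 k\right)^{2} \left(1 + 3 k\right) = 9 a + 2 \cdot 9 k^{2} \left(1 + 3 k\right) = 9 a + 18 k^{2} \left(1 + 3 k\right)$)
$- \frac{119}{-485} - \frac{326}{N{\left(11,-7 \right)}} = - \frac{119}{-485} - \frac{326}{9 \cdot 11 + 18 \left(-7\right)^{2} \left(1 + 3 \left(-7\right)\right)} = \left(-119\right) \left(- \frac{1}{485}\right) - \frac{326}{99 + 18 \cdot 49 \left(1 - 21\right)} = \frac{119}{485} - \frac{326}{99 + 18 \cdot 49 \left(-20\right)} = \frac{119}{485} - \frac{326}{99 - 17640} = \frac{119}{485} - \frac{326}{-17541} = \frac{119}{485} - - \frac{326}{17541} = \frac{119}{485} + \frac{326}{17541} = \frac{2245489}{8507385}$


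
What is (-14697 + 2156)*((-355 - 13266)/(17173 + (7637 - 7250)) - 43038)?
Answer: 9477997459441/17560 ≈ 5.3975e+8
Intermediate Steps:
(-14697 + 2156)*((-355 - 13266)/(17173 + (7637 - 7250)) - 43038) = -12541*(-13621/(17173 + 387) - 43038) = -12541*(-13621/17560 - 43038) = -12541*(-755760901/17560) = 9477997459441/17560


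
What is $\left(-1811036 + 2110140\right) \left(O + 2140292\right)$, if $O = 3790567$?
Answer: $1773943650336$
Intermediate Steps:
$\left(-1811036 + 2110140\right) \left(O + 2140292\right) = \left(-1811036 + 2110140\right) \left(3790567 + 2140292\right) = 299104 \cdot 5930859 = 1773943650336$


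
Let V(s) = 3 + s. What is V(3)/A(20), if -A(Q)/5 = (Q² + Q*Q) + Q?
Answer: -3/2050 ≈ -0.0014634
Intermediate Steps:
A(Q) = -10*Q² - 5*Q (A(Q) = -5*((Q² + Q*Q) + Q) = -5*((Q² + Q²) + Q) = -5*(2*Q² + Q) = -5*(Q + 2*Q²) = -10*Q² - 5*Q)
V(3)/A(20) = (3 + 3)/((-5*20*(1 + 2*20))) = 6/((-5*20*(1 + 40))) = 6/((-5*20*41)) = 6/(-4100) = 6*(-1/4100) = -3/2050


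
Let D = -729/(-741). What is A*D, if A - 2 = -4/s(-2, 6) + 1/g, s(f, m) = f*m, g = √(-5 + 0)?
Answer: 567/247 - 243*I*√5/1235 ≈ 2.2955 - 0.43997*I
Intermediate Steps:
g = I*√5 (g = √(-5) = I*√5 ≈ 2.2361*I)
A = 7/3 - I*√5/5 (A = 2 + (-4/((-2*6)) + 1/(I*√5)) = 2 + (-4/(-12) + 1*(-I*√5/5)) = 2 + (-4*(-1/12) - I*√5/5) = 2 + (⅓ - I*√5/5) = 7/3 - I*√5/5 ≈ 2.3333 - 0.44721*I)
D = 243/247 (D = -729*(-1/741) = 243/247 ≈ 0.98381)
A*D = (7/3 - I*√5/5)*(243/247) = 567/247 - 243*I*√5/1235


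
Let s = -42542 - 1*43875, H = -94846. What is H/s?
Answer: 94846/86417 ≈ 1.0975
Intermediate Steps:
s = -86417 (s = -42542 - 43875 = -86417)
H/s = -94846/(-86417) = -94846*(-1/86417) = 94846/86417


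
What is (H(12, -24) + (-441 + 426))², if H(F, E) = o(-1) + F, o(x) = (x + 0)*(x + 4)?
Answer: 36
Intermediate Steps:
o(x) = x*(4 + x)
H(F, E) = -3 + F (H(F, E) = -(4 - 1) + F = -1*3 + F = -3 + F)
(H(12, -24) + (-441 + 426))² = ((-3 + 12) + (-441 + 426))² = (9 - 15)² = (-6)² = 36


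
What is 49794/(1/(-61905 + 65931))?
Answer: 200470644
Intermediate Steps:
49794/(1/(-61905 + 65931)) = 49794/(1/4026) = 49794*4026 = 200470644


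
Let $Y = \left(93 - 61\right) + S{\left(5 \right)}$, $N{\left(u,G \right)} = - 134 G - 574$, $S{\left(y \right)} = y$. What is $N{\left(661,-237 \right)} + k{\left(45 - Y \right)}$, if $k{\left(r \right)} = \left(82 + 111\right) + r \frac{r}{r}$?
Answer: $31385$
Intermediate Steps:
$N{\left(u,G \right)} = -574 - 134 G$
$Y = 37$ ($Y = \left(93 - 61\right) + 5 = 32 + 5 = 37$)
$k{\left(r \right)} = 193 + r$ ($k{\left(r \right)} = 193 + r 1 = 193 + r$)
$N{\left(661,-237 \right)} + k{\left(45 - Y \right)} = \left(-574 - -31758\right) + \left(193 + \left(45 - 37\right)\right) = \left(-574 + 31758\right) + \left(193 + \left(45 - 37\right)\right) = 31184 + \left(193 + 8\right) = 31184 + 201 = 31385$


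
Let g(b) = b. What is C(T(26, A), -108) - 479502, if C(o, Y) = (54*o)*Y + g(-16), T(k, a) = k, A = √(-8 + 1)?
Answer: -631150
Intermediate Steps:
A = I*√7 (A = √(-7) = I*√7 ≈ 2.6458*I)
C(o, Y) = -16 + 54*Y*o (C(o, Y) = (54*o)*Y - 16 = 54*Y*o - 16 = -16 + 54*Y*o)
C(T(26, A), -108) - 479502 = (-16 + 54*(-108)*26) - 479502 = (-16 - 151632) - 479502 = -151648 - 479502 = -631150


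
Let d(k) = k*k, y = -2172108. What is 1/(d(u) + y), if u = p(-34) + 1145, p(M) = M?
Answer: -1/937787 ≈ -1.0663e-6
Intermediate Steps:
u = 1111 (u = -34 + 1145 = 1111)
d(k) = k²
1/(d(u) + y) = 1/(1111² - 2172108) = 1/(1234321 - 2172108) = 1/(-937787) = -1/937787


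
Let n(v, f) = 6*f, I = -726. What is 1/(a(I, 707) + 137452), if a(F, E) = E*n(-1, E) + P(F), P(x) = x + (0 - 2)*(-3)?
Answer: 1/3135826 ≈ 3.1890e-7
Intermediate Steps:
P(x) = 6 + x (P(x) = x - 2*(-3) = x + 6 = 6 + x)
a(F, E) = 6 + F + 6*E² (a(F, E) = E*(6*E) + (6 + F) = 6*E² + (6 + F) = 6 + F + 6*E²)
1/(a(I, 707) + 137452) = 1/((6 - 726 + 6*707²) + 137452) = 1/((6 - 726 + 6*499849) + 137452) = 1/((6 - 726 + 2999094) + 137452) = 1/(2998374 + 137452) = 1/3135826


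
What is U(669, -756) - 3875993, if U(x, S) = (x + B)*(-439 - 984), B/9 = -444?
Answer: 858328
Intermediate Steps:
B = -3996 (B = 9*(-444) = -3996)
U(x, S) = 5686308 - 1423*x (U(x, S) = (x - 3996)*(-439 - 984) = (-3996 + x)*(-1423) = 5686308 - 1423*x)
U(669, -756) - 3875993 = (5686308 - 1423*669) - 3875993 = (5686308 - 951987) - 3875993 = 4734321 - 3875993 = 858328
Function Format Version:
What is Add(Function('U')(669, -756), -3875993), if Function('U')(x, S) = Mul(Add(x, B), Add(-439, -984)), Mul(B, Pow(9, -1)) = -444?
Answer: 858328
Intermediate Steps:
B = -3996 (B = Mul(9, -444) = -3996)
Function('U')(x, S) = Add(5686308, Mul(-1423, x)) (Function('U')(x, S) = Mul(Add(x, -3996), Add(-439, -984)) = Mul(Add(-3996, x), -1423) = Add(5686308, Mul(-1423, x)))
Add(Function('U')(669, -756), -3875993) = Add(Add(5686308, Mul(-1423, 669)), -3875993) = Add(Add(5686308, -951987), -3875993) = Add(4734321, -3875993) = 858328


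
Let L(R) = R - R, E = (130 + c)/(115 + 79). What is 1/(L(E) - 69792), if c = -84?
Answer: -1/69792 ≈ -1.4328e-5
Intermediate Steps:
E = 23/97 (E = (130 - 84)/(115 + 79) = 46/194 = 46*(1/194) = 23/97 ≈ 0.23711)
L(R) = 0
1/(L(E) - 69792) = 1/(0 - 69792) = 1/(-69792) = -1/69792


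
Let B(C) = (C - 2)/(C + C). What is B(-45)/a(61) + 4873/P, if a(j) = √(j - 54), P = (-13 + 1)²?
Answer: 4873/144 + 47*√7/630 ≈ 34.038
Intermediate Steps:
P = 144 (P = (-12)² = 144)
B(C) = (-2 + C)/(2*C) (B(C) = (-2 + C)/((2*C)) = (-2 + C)*(1/(2*C)) = (-2 + C)/(2*C))
a(j) = √(-54 + j)
B(-45)/a(61) + 4873/P = ((½)*(-2 - 45)/(-45))/(√(-54 + 61)) + 4873/144 = ((½)*(-1/45)*(-47))/(√7) + 4873*(1/144) = 47*(√7/7)/90 + 4873/144 = 47*√7/630 + 4873/144 = 4873/144 + 47*√7/630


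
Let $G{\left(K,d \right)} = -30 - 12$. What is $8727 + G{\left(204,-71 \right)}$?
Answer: $8685$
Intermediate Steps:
$G{\left(K,d \right)} = -42$ ($G{\left(K,d \right)} = -30 - 12 = -42$)
$8727 + G{\left(204,-71 \right)} = 8727 - 42 = 8685$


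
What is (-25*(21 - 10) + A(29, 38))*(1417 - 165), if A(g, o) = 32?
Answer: -304236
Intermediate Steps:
(-25*(21 - 10) + A(29, 38))*(1417 - 165) = (-25*(21 - 10) + 32)*(1417 - 165) = (-25*11 + 32)*1252 = (-275 + 32)*1252 = -243*1252 = -304236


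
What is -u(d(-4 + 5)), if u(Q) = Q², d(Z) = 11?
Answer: -121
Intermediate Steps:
-u(d(-4 + 5)) = -1*11² = -1*121 = -121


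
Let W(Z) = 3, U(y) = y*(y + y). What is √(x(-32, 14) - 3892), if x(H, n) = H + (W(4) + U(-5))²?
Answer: I*√1115 ≈ 33.392*I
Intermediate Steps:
U(y) = 2*y² (U(y) = y*(2*y) = 2*y²)
x(H, n) = 2809 + H (x(H, n) = H + (3 + 2*(-5)²)² = H + (3 + 2*25)² = H + (3 + 50)² = H + 53² = H + 2809 = 2809 + H)
√(x(-32, 14) - 3892) = √((2809 - 32) - 3892) = √(2777 - 3892) = √(-1115) = I*√1115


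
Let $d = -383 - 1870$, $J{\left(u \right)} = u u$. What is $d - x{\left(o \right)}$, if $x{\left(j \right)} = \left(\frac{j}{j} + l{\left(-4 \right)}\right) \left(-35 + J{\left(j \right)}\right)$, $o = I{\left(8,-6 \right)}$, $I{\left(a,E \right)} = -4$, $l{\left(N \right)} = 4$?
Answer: $-2158$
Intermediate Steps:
$J{\left(u \right)} = u^{2}$
$d = -2253$ ($d = -383 - 1870 = -2253$)
$o = -4$
$x{\left(j \right)} = -175 + 5 j^{2}$ ($x{\left(j \right)} = \left(\frac{j}{j} + 4\right) \left(-35 + j^{2}\right) = \left(1 + 4\right) \left(-35 + j^{2}\right) = 5 \left(-35 + j^{2}\right) = -175 + 5 j^{2}$)
$d - x{\left(o \right)} = -2253 - \left(-175 + 5 \left(-4\right)^{2}\right) = -2253 - \left(-175 + 5 \cdot 16\right) = -2253 - \left(-175 + 80\right) = -2253 - -95 = -2253 + 95 = -2158$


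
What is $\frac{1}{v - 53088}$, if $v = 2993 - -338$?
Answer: $- \frac{1}{49757} \approx -2.0098 \cdot 10^{-5}$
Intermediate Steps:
$v = 3331$ ($v = 2993 + 338 = 3331$)
$\frac{1}{v - 53088} = \frac{1}{3331 - 53088} = \frac{1}{-49757} = - \frac{1}{49757}$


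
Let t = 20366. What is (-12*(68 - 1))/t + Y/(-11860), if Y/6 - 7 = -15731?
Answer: 238984308/30192595 ≈ 7.9153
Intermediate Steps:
Y = -94344 (Y = 42 + 6*(-15731) = 42 - 94386 = -94344)
(-12*(68 - 1))/t + Y/(-11860) = -12*(68 - 1)/20366 - 94344/(-11860) = -12*67*(1/20366) - 94344*(-1/11860) = -804*1/20366 + 23586/2965 = -402/10183 + 23586/2965 = 238984308/30192595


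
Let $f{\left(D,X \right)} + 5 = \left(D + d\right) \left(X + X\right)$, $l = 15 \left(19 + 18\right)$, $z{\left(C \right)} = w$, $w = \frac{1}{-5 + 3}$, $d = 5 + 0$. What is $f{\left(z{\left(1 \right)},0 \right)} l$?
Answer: $-2775$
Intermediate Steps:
$d = 5$
$w = - \frac{1}{2}$ ($w = \frac{1}{-2} = - \frac{1}{2} \approx -0.5$)
$z{\left(C \right)} = - \frac{1}{2}$
$l = 555$ ($l = 15 \cdot 37 = 555$)
$f{\left(D,X \right)} = -5 + 2 X \left(5 + D\right)$ ($f{\left(D,X \right)} = -5 + \left(D + 5\right) \left(X + X\right) = -5 + \left(5 + D\right) 2 X = -5 + 2 X \left(5 + D\right)$)
$f{\left(z{\left(1 \right)},0 \right)} l = \left(-5 + 10 \cdot 0 + 2 \left(- \frac{1}{2}\right) 0\right) 555 = \left(-5 + 0 + 0\right) 555 = \left(-5\right) 555 = -2775$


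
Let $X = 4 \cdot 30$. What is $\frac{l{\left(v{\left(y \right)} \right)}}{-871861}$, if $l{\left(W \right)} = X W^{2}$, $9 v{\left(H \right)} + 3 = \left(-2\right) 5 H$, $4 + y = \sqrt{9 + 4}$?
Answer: $- \frac{106760}{23540247} + \frac{29600 \sqrt{13}}{23540247} \approx -1.5158 \cdot 10^{-6}$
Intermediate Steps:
$y = -4 + \sqrt{13}$ ($y = -4 + \sqrt{9 + 4} = -4 + \sqrt{13} \approx -0.39445$)
$v{\left(H \right)} = - \frac{1}{3} - \frac{10 H}{9}$ ($v{\left(H \right)} = - \frac{1}{3} + \frac{\left(-2\right) 5 H}{9} = - \frac{1}{3} + \frac{\left(-10\right) H}{9} = - \frac{1}{3} - \frac{10 H}{9}$)
$X = 120$
$l{\left(W \right)} = 120 W^{2}$
$\frac{l{\left(v{\left(y \right)} \right)}}{-871861} = \frac{120 \left(- \frac{1}{3} - \frac{10 \left(-4 + \sqrt{13}\right)}{9}\right)^{2}}{-871861} = 120 \left(- \frac{1}{3} + \left(\frac{40}{9} - \frac{10 \sqrt{13}}{9}\right)\right)^{2} \left(- \frac{1}{871861}\right) = 120 \left(\frac{37}{9} - \frac{10 \sqrt{13}}{9}\right)^{2} \left(- \frac{1}{871861}\right) = - \frac{120 \left(\frac{37}{9} - \frac{10 \sqrt{13}}{9}\right)^{2}}{871861}$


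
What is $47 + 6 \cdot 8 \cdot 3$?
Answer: $191$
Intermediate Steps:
$47 + 6 \cdot 8 \cdot 3 = 47 + 6 \cdot 24 = 47 + 144 = 191$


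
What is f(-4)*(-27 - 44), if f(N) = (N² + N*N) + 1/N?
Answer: -9017/4 ≈ -2254.3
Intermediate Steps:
f(N) = 1/N + 2*N² (f(N) = (N² + N²) + 1/N = 2*N² + 1/N = 1/N + 2*N²)
f(-4)*(-27 - 44) = ((1 + 2*(-4)³)/(-4))*(-27 - 44) = -(1 + 2*(-64))/4*(-71) = -(1 - 128)/4*(-71) = -¼*(-127)*(-71) = (127/4)*(-71) = -9017/4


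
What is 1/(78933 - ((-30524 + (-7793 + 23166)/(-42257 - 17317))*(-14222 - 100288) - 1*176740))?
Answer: -9929/34702620686448 ≈ -2.8612e-10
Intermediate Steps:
1/(78933 - ((-30524 + (-7793 + 23166)/(-42257 - 17317))*(-14222 - 100288) - 1*176740)) = 1/(78933 - ((-30524 + 15373/(-59574))*(-114510) - 176740)) = 1/(78933 - ((-30524 + 15373*(-1/59574))*(-114510) - 176740)) = 1/(78933 - ((-30524 - 15373/59574)*(-114510) - 176740)) = 1/(78933 - (-1818452149/59574*(-114510) - 176740)) = 1/(78933 - (34705159263665/9929 - 176740)) = 1/(78933 - 1*34703404412205/9929) = 1/(78933 - 34703404412205/9929) = 1/(-34702620686448/9929) = -9929/34702620686448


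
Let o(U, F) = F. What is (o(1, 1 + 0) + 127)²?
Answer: 16384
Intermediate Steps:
(o(1, 1 + 0) + 127)² = ((1 + 0) + 127)² = (1 + 127)² = 128² = 16384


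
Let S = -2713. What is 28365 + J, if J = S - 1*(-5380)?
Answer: 31032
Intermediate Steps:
J = 2667 (J = -2713 - 1*(-5380) = -2713 + 5380 = 2667)
28365 + J = 28365 + 2667 = 31032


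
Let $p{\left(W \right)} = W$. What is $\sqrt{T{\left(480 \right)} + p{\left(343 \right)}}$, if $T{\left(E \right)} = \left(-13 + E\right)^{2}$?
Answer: $8 \sqrt{3413} \approx 467.37$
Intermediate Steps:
$\sqrt{T{\left(480 \right)} + p{\left(343 \right)}} = \sqrt{\left(-13 + 480\right)^{2} + 343} = \sqrt{467^{2} + 343} = \sqrt{218089 + 343} = \sqrt{218432} = 8 \sqrt{3413}$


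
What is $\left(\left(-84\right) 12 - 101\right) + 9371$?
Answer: $8262$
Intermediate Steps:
$\left(\left(-84\right) 12 - 101\right) + 9371 = \left(-1008 - 101\right) + 9371 = -1109 + 9371 = 8262$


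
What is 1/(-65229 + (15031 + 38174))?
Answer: -1/12024 ≈ -8.3167e-5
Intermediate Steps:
1/(-65229 + (15031 + 38174)) = 1/(-65229 + 53205) = 1/(-12024) = -1/12024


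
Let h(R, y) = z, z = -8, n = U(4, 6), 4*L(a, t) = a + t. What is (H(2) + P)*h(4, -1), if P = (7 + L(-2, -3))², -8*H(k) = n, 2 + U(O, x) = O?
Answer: -525/2 ≈ -262.50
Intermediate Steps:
U(O, x) = -2 + O
L(a, t) = a/4 + t/4 (L(a, t) = (a + t)/4 = a/4 + t/4)
n = 2 (n = -2 + 4 = 2)
H(k) = -¼ (H(k) = -⅛*2 = -¼)
P = 529/16 (P = (7 + ((¼)*(-2) + (¼)*(-3)))² = (7 + (-½ - ¾))² = (7 - 5/4)² = (23/4)² = 529/16 ≈ 33.063)
h(R, y) = -8
(H(2) + P)*h(4, -1) = (-¼ + 529/16)*(-8) = (525/16)*(-8) = -525/2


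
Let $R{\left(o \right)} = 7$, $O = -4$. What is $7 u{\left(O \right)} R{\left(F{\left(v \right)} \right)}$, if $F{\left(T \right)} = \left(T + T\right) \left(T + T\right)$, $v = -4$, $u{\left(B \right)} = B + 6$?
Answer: $98$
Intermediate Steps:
$u{\left(B \right)} = 6 + B$
$F{\left(T \right)} = 4 T^{2}$ ($F{\left(T \right)} = 2 T 2 T = 4 T^{2}$)
$7 u{\left(O \right)} R{\left(F{\left(v \right)} \right)} = 7 \left(6 - 4\right) 7 = 7 \cdot 2 \cdot 7 = 14 \cdot 7 = 98$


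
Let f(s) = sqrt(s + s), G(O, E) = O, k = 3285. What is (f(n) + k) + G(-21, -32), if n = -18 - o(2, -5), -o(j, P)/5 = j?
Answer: 3264 + 4*I ≈ 3264.0 + 4.0*I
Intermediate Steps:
o(j, P) = -5*j
n = -8 (n = -18 - (-5)*2 = -18 - 1*(-10) = -18 + 10 = -8)
f(s) = sqrt(2)*sqrt(s) (f(s) = sqrt(2*s) = sqrt(2)*sqrt(s))
(f(n) + k) + G(-21, -32) = (sqrt(2)*sqrt(-8) + 3285) - 21 = (sqrt(2)*(2*I*sqrt(2)) + 3285) - 21 = (4*I + 3285) - 21 = (3285 + 4*I) - 21 = 3264 + 4*I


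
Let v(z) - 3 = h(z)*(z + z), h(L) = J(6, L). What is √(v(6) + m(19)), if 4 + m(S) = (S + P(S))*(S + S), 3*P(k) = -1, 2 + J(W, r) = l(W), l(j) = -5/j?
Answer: 17*√21/3 ≈ 25.968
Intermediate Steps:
J(W, r) = -2 - 5/W
P(k) = -⅓ (P(k) = (⅓)*(-1) = -⅓)
h(L) = -17/6 (h(L) = -2 - 5/6 = -2 - 5*⅙ = -2 - ⅚ = -17/6)
v(z) = 3 - 17*z/3 (v(z) = 3 - 17*(z + z)/6 = 3 - 17*z/3)
m(S) = -4 + 2*S*(-⅓ + S) (m(S) = -4 + (S - ⅓)*(S + S) = -4 + (-⅓ + S)*(2*S) = -4 + 2*S*(-⅓ + S))
√(v(6) + m(19)) = √((3 - 17/3*6) + (-4 + 2*19² - ⅔*19)) = √((3 - 34) + (-4 + 2*361 - 38/3)) = √(-31 + (-4 + 722 - 38/3)) = √(-31 + 2116/3) = √(2023/3) = 17*√21/3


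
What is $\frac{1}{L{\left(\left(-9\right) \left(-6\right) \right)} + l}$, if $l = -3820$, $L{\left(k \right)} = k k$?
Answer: $- \frac{1}{904} \approx -0.0011062$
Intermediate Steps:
$L{\left(k \right)} = k^{2}$
$\frac{1}{L{\left(\left(-9\right) \left(-6\right) \right)} + l} = \frac{1}{\left(\left(-9\right) \left(-6\right)\right)^{2} - 3820} = \frac{1}{54^{2} - 3820} = \frac{1}{2916 - 3820} = \frac{1}{-904} = - \frac{1}{904}$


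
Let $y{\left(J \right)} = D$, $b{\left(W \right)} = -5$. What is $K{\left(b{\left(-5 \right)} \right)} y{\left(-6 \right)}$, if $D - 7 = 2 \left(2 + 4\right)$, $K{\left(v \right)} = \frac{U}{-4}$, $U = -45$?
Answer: $\frac{855}{4} \approx 213.75$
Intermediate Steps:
$K{\left(v \right)} = \frac{45}{4}$ ($K{\left(v \right)} = - \frac{45}{-4} = \left(-45\right) \left(- \frac{1}{4}\right) = \frac{45}{4}$)
$D = 19$ ($D = 7 + 2 \left(2 + 4\right) = 7 + 2 \cdot 6 = 7 + 12 = 19$)
$y{\left(J \right)} = 19$
$K{\left(b{\left(-5 \right)} \right)} y{\left(-6 \right)} = \frac{45}{4} \cdot 19 = \frac{855}{4}$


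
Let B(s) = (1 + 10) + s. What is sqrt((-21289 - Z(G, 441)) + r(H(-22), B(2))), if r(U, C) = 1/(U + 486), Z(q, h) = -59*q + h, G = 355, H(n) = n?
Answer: 3*I*sqrt(1173659)/116 ≈ 28.018*I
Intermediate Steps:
B(s) = 11 + s
Z(q, h) = h - 59*q
r(U, C) = 1/(486 + U)
sqrt((-21289 - Z(G, 441)) + r(H(-22), B(2))) = sqrt((-21289 - (441 - 59*355)) + 1/(486 - 22)) = sqrt((-21289 - (441 - 20945)) + 1/464) = sqrt((-21289 - 1*(-20504)) + 1/464) = sqrt((-21289 + 20504) + 1/464) = sqrt(-785 + 1/464) = sqrt(-364239/464) = 3*I*sqrt(1173659)/116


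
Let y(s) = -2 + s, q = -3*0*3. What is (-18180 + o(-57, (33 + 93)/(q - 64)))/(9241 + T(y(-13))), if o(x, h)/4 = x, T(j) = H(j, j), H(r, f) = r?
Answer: -9204/4613 ≈ -1.9952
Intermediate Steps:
q = 0 (q = 0*3 = 0)
T(j) = j
o(x, h) = 4*x
(-18180 + o(-57, (33 + 93)/(q - 64)))/(9241 + T(y(-13))) = (-18180 + 4*(-57))/(9241 + (-2 - 13)) = (-18180 - 228)/(9241 - 15) = -18408/9226 = -18408*1/9226 = -9204/4613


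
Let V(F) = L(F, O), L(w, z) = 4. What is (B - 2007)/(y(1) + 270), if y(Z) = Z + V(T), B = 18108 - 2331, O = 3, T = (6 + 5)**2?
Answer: 2754/55 ≈ 50.073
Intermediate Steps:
T = 121 (T = 11**2 = 121)
V(F) = 4
B = 15777
y(Z) = 4 + Z (y(Z) = Z + 4 = 4 + Z)
(B - 2007)/(y(1) + 270) = (15777 - 2007)/((4 + 1) + 270) = 13770/(5 + 270) = 13770/275 = 13770*(1/275) = 2754/55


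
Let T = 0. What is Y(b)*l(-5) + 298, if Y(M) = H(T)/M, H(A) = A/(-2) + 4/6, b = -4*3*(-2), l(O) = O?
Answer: 10723/36 ≈ 297.86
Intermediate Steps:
b = 24 (b = -12*(-2) = 24)
H(A) = 2/3 - A/2 (H(A) = A*(-1/2) + 4*(1/6) = -A/2 + 2/3 = 2/3 - A/2)
Y(M) = 2/(3*M) (Y(M) = (2/3 - 1/2*0)/M = (2/3 + 0)/M = 2/(3*M))
Y(b)*l(-5) + 298 = ((2/3)/24)*(-5) + 298 = ((2/3)*(1/24))*(-5) + 298 = (1/36)*(-5) + 298 = -5/36 + 298 = 10723/36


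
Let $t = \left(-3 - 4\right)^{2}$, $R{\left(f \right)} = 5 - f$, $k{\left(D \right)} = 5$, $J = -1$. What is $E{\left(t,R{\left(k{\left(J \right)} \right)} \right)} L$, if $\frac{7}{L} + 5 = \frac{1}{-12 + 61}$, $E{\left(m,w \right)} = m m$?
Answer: $- \frac{823543}{244} \approx -3375.2$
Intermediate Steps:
$t = 49$ ($t = \left(-7\right)^{2} = 49$)
$E{\left(m,w \right)} = m^{2}$
$L = - \frac{343}{244}$ ($L = \frac{7}{-5 + \frac{1}{-12 + 61}} = \frac{7}{-5 + \frac{1}{49}} = \frac{7}{- \frac{244}{49}} = 7 \left(- \frac{49}{244}\right) = - \frac{343}{244} \approx -1.4057$)
$E{\left(t,R{\left(k{\left(J \right)} \right)} \right)} L = 49^{2} \left(- \frac{343}{244}\right) = 2401 \left(- \frac{343}{244}\right) = - \frac{823543}{244}$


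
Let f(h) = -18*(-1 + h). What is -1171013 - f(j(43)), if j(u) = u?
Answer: -1170257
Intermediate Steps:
f(h) = 18 - 18*h
-1171013 - f(j(43)) = -1171013 - (18 - 18*43) = -1171013 - (18 - 774) = -1171013 - 1*(-756) = -1171013 + 756 = -1170257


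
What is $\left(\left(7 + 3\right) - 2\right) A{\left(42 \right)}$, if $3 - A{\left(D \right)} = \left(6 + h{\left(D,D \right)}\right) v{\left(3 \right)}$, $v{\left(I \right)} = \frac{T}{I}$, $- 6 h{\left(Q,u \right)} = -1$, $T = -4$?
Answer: $\frac{808}{9} \approx 89.778$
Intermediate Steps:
$h{\left(Q,u \right)} = \frac{1}{6}$ ($h{\left(Q,u \right)} = \left(- \frac{1}{6}\right) \left(-1\right) = \frac{1}{6}$)
$v{\left(I \right)} = - \frac{4}{I}$
$A{\left(D \right)} = \frac{101}{9}$ ($A{\left(D \right)} = 3 - \left(6 + \frac{1}{6}\right) \left(- \frac{4}{3}\right) = 3 - \frac{37 \left(\left(-4\right) \frac{1}{3}\right)}{6} = 3 - \frac{37}{6} \left(- \frac{4}{3}\right) = 3 - - \frac{74}{9} = 3 + \frac{74}{9} = \frac{101}{9}$)
$\left(\left(7 + 3\right) - 2\right) A{\left(42 \right)} = \left(\left(7 + 3\right) - 2\right) \frac{101}{9} = \left(10 - 2\right) \frac{101}{9} = 8 \cdot \frac{101}{9} = \frac{808}{9}$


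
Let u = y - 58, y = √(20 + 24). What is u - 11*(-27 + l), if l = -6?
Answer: 305 + 2*√11 ≈ 311.63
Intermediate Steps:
y = 2*√11 (y = √44 = 2*√11 ≈ 6.6332)
u = -58 + 2*√11 (u = 2*√11 - 58 = -58 + 2*√11 ≈ -51.367)
u - 11*(-27 + l) = (-58 + 2*√11) - 11*(-27 - 6) = (-58 + 2*√11) - 11*(-33) = (-58 + 2*√11) + 363 = 305 + 2*√11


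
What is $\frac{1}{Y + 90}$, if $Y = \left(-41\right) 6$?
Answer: $- \frac{1}{156} \approx -0.0064103$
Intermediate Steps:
$Y = -246$
$\frac{1}{Y + 90} = \frac{1}{-246 + 90} = \frac{1}{-156} = - \frac{1}{156}$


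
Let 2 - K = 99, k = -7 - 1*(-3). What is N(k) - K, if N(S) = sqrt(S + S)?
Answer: 97 + 2*I*sqrt(2) ≈ 97.0 + 2.8284*I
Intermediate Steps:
k = -4 (k = -7 + 3 = -4)
N(S) = sqrt(2)*sqrt(S) (N(S) = sqrt(2*S) = sqrt(2)*sqrt(S))
K = -97 (K = 2 - 1*99 = 2 - 99 = -97)
N(k) - K = sqrt(2)*sqrt(-4) - 1*(-97) = sqrt(2)*(2*I) + 97 = 2*I*sqrt(2) + 97 = 97 + 2*I*sqrt(2)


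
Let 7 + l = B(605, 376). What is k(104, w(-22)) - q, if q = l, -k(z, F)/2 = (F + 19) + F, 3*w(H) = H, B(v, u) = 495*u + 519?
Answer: -559922/3 ≈ -1.8664e+5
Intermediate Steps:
B(v, u) = 519 + 495*u
w(H) = H/3
k(z, F) = -38 - 4*F (k(z, F) = -2*((F + 19) + F) = -2*((19 + F) + F) = -2*(19 + 2*F) = -38 - 4*F)
l = 186632 (l = -7 + (519 + 495*376) = -7 + (519 + 186120) = -7 + 186639 = 186632)
q = 186632
k(104, w(-22)) - q = (-38 - 4*(-22)/3) - 1*186632 = (-38 - 4*(-22/3)) - 186632 = (-38 + 88/3) - 186632 = -26/3 - 186632 = -559922/3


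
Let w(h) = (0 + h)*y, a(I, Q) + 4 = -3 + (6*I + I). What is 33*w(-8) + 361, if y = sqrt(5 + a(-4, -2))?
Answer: 361 - 264*I*sqrt(30) ≈ 361.0 - 1446.0*I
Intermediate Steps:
a(I, Q) = -7 + 7*I (a(I, Q) = -4 + (-3 + (6*I + I)) = -4 + (-3 + 7*I) = -7 + 7*I)
y = I*sqrt(30) (y = sqrt(5 + (-7 + 7*(-4))) = sqrt(5 + (-7 - 28)) = sqrt(5 - 35) = sqrt(-30) = I*sqrt(30) ≈ 5.4772*I)
w(h) = I*h*sqrt(30) (w(h) = (0 + h)*(I*sqrt(30)) = h*(I*sqrt(30)) = I*h*sqrt(30))
33*w(-8) + 361 = 33*(I*(-8)*sqrt(30)) + 361 = 33*(-8*I*sqrt(30)) + 361 = -264*I*sqrt(30) + 361 = 361 - 264*I*sqrt(30)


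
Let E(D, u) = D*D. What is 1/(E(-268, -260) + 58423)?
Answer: 1/130247 ≈ 7.6777e-6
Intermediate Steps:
E(D, u) = D**2
1/(E(-268, -260) + 58423) = 1/((-268)**2 + 58423) = 1/(71824 + 58423) = 1/130247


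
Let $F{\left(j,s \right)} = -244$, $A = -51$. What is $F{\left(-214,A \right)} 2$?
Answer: $-488$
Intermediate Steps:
$F{\left(-214,A \right)} 2 = \left(-244\right) 2 = -488$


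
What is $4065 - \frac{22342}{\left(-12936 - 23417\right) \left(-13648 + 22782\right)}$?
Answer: $\frac{674888184986}{166024151} \approx 4065.0$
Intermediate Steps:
$4065 - \frac{22342}{\left(-12936 - 23417\right) \left(-13648 + 22782\right)} = 4065 - \frac{22342}{\left(-36353\right) 9134} = 4065 - \frac{22342}{-332048302} = 4065 - 22342 \left(- \frac{1}{332048302}\right) = 4065 - - \frac{11171}{166024151} = 4065 + \frac{11171}{166024151} = \frac{674888184986}{166024151}$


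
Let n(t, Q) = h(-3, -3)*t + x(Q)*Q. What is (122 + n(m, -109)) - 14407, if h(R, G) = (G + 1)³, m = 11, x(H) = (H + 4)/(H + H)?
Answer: -28851/2 ≈ -14426.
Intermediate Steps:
x(H) = (4 + H)/(2*H) (x(H) = (4 + H)/((2*H)) = (4 + H)*(1/(2*H)) = (4 + H)/(2*H))
h(R, G) = (1 + G)³
n(t, Q) = 2 + Q/2 - 8*t (n(t, Q) = (1 - 3)³*t + ((4 + Q)/(2*Q))*Q = (-2)³*t + (2 + Q/2) = -8*t + (2 + Q/2) = 2 + Q/2 - 8*t)
(122 + n(m, -109)) - 14407 = (122 + (2 + (½)*(-109) - 8*11)) - 14407 = (122 + (2 - 109/2 - 88)) - 14407 = (122 - 281/2) - 14407 = -37/2 - 14407 = -28851/2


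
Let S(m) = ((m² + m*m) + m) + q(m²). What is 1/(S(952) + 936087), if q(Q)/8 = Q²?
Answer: 1/6571098272975 ≈ 1.5218e-13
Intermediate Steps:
q(Q) = 8*Q²
S(m) = m + 2*m² + 8*m⁴ (S(m) = ((m² + m*m) + m) + 8*(m²)² = ((m² + m²) + m) + 8*m⁴ = (2*m² + m) + 8*m⁴ = (m + 2*m²) + 8*m⁴ = m + 2*m² + 8*m⁴)
1/(S(952) + 936087) = 1/(952*(1 + 2*952 + 8*952³) + 936087) = 1/(952*(1 + 1904 + 8*862801408) + 936087) = 1/(952*(1 + 1904 + 6902411264) + 936087) = 1/(952*6902413169 + 936087) = 1/(6571097336888 + 936087) = 1/6571098272975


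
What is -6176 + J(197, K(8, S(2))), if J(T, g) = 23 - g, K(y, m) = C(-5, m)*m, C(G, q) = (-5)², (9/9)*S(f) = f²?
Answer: -6253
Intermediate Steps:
S(f) = f²
C(G, q) = 25
K(y, m) = 25*m
-6176 + J(197, K(8, S(2))) = -6176 + (23 - 25*2²) = -6176 + (23 - 25*4) = -6176 + (23 - 1*100) = -6176 + (23 - 100) = -6176 - 77 = -6253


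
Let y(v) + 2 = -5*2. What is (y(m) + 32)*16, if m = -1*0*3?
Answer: 320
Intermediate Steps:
m = 0 (m = 0*3 = 0)
y(v) = -12 (y(v) = -2 - 5*2 = -2 - 10 = -12)
(y(m) + 32)*16 = (-12 + 32)*16 = 20*16 = 320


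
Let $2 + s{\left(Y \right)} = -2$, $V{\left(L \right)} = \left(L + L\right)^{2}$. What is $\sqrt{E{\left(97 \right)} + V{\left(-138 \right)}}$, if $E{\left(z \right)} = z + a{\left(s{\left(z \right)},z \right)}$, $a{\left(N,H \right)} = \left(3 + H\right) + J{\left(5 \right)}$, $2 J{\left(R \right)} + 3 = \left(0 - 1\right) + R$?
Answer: $\frac{\sqrt{305494}}{2} \approx 276.36$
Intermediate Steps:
$V{\left(L \right)} = 4 L^{2}$ ($V{\left(L \right)} = \left(2 L\right)^{2} = 4 L^{2}$)
$J{\left(R \right)} = -2 + \frac{R}{2}$ ($J{\left(R \right)} = - \frac{3}{2} + \frac{\left(0 - 1\right) + R}{2} = - \frac{3}{2} + \frac{-1 + R}{2} = - \frac{3}{2} + \left(- \frac{1}{2} + \frac{R}{2}\right) = -2 + \frac{R}{2}$)
$s{\left(Y \right)} = -4$ ($s{\left(Y \right)} = -2 - 2 = -4$)
$a{\left(N,H \right)} = \frac{7}{2} + H$ ($a{\left(N,H \right)} = \left(3 + H\right) + \left(-2 + \frac{1}{2} \cdot 5\right) = \left(3 + H\right) + \left(-2 + \frac{5}{2}\right) = \left(3 + H\right) + \frac{1}{2} = \frac{7}{2} + H$)
$E{\left(z \right)} = \frac{7}{2} + 2 z$ ($E{\left(z \right)} = z + \left(\frac{7}{2} + z\right) = \frac{7}{2} + 2 z$)
$\sqrt{E{\left(97 \right)} + V{\left(-138 \right)}} = \sqrt{\left(\frac{7}{2} + 2 \cdot 97\right) + 4 \left(-138\right)^{2}} = \sqrt{\left(\frac{7}{2} + 194\right) + 4 \cdot 19044} = \sqrt{\frac{395}{2} + 76176} = \sqrt{\frac{152747}{2}} = \frac{\sqrt{305494}}{2}$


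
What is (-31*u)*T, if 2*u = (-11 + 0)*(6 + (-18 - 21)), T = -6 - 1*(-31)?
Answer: -281325/2 ≈ -1.4066e+5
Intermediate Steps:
T = 25 (T = -6 + 31 = 25)
u = 363/2 (u = ((-11 + 0)*(6 + (-18 - 21)))/2 = (-11*(6 - 39))/2 = (-11*(-33))/2 = (½)*363 = 363/2 ≈ 181.50)
(-31*u)*T = -31*363/2*25 = -11253/2*25 = -281325/2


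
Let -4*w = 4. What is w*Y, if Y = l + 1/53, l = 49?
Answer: -2598/53 ≈ -49.019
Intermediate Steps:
w = -1 (w = -¼*4 = -1)
Y = 2598/53 (Y = 49 + 1/53 = 2598/53 ≈ 49.019)
w*Y = -1*2598/53 = -2598/53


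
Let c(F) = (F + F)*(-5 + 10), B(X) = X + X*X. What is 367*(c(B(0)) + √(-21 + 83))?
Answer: 367*√62 ≈ 2889.8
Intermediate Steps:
B(X) = X + X²
c(F) = 10*F (c(F) = (2*F)*5 = 10*F)
367*(c(B(0)) + √(-21 + 83)) = 367*(10*(0*(1 + 0)) + √(-21 + 83)) = 367*(10*(0*1) + √62) = 367*(10*0 + √62) = 367*(0 + √62) = 367*√62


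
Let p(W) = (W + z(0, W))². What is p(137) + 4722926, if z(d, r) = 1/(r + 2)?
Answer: 91614327182/19321 ≈ 4.7417e+6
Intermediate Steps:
z(d, r) = 1/(2 + r)
p(W) = (W + 1/(2 + W))²
p(137) + 4722926 = (137 + 1/(2 + 137))² + 4722926 = (137 + 1/139)² + 4722926 = (19044/139)² + 4722926 = 362673936/19321 + 4722926 = 91614327182/19321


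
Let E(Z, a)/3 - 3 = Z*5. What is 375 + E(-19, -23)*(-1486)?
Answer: 410511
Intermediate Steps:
E(Z, a) = 9 + 15*Z (E(Z, a) = 9 + 3*(Z*5) = 9 + 3*(5*Z) = 9 + 15*Z)
375 + E(-19, -23)*(-1486) = 375 + (9 + 15*(-19))*(-1486) = 375 + (9 - 285)*(-1486) = 375 - 276*(-1486) = 375 + 410136 = 410511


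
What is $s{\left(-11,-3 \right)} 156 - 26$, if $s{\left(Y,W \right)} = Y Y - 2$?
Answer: $18538$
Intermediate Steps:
$s{\left(Y,W \right)} = -2 + Y^{2}$ ($s{\left(Y,W \right)} = Y^{2} - 2 = -2 + Y^{2}$)
$s{\left(-11,-3 \right)} 156 - 26 = \left(-2 + \left(-11\right)^{2}\right) 156 - 26 = \left(-2 + 121\right) 156 - 26 = 119 \cdot 156 - 26 = 18564 - 26 = 18538$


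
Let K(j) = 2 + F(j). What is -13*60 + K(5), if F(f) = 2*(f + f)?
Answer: -758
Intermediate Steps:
F(f) = 4*f (F(f) = 2*(2*f) = 4*f)
K(j) = 2 + 4*j
-13*60 + K(5) = -13*60 + (2 + 4*5) = -780 + (2 + 20) = -780 + 22 = -758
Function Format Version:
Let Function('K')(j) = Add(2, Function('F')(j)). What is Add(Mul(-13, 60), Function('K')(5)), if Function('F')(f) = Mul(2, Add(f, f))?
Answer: -758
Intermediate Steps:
Function('F')(f) = Mul(4, f) (Function('F')(f) = Mul(2, Mul(2, f)) = Mul(4, f))
Function('K')(j) = Add(2, Mul(4, j))
Add(Mul(-13, 60), Function('K')(5)) = Add(Mul(-13, 60), Add(2, Mul(4, 5))) = Add(-780, Add(2, 20)) = Add(-780, 22) = -758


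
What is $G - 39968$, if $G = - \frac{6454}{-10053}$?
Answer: $- \frac{401791850}{10053} \approx -39967.0$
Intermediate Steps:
$G = \frac{6454}{10053}$ ($G = \left(-6454\right) \left(- \frac{1}{10053}\right) = \frac{6454}{10053} \approx 0.642$)
$G - 39968 = \frac{6454}{10053} - 39968 = - \frac{401791850}{10053}$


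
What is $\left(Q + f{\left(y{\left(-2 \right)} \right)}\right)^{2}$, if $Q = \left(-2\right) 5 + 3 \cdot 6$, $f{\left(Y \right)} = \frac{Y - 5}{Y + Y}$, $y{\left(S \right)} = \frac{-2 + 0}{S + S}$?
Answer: $\frac{49}{4} \approx 12.25$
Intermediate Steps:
$y{\left(S \right)} = - \frac{1}{S}$ ($y{\left(S \right)} = - \frac{2}{2 S} = - 2 \frac{1}{2 S} = - \frac{1}{S}$)
$f{\left(Y \right)} = \frac{-5 + Y}{2 Y}$
$Q = 8$ ($Q = -10 + 18 = 8$)
$\left(Q + f{\left(y{\left(-2 \right)} \right)}\right)^{2} = \left(8 + \frac{-5 - \frac{1}{-2}}{2 \left(- \frac{1}{-2}\right)}\right)^{2} = \left(8 + \frac{-5 - - \frac{1}{2}}{2 \left(\left(-1\right) \left(- \frac{1}{2}\right)\right)}\right)^{2} = \left(8 + \frac{\frac{1}{\frac{1}{2}} \left(-5 + \frac{1}{2}\right)}{2}\right)^{2} = \left(8 + \frac{1}{2} \cdot 2 \left(- \frac{9}{2}\right)\right)^{2} = \left(8 - \frac{9}{2}\right)^{2} = \left(\frac{7}{2}\right)^{2} = \frac{49}{4}$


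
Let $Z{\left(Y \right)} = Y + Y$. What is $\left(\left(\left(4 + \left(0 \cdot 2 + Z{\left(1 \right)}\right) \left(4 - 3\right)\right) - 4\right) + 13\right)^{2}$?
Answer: $225$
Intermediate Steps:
$Z{\left(Y \right)} = 2 Y$
$\left(\left(\left(4 + \left(0 \cdot 2 + Z{\left(1 \right)}\right) \left(4 - 3\right)\right) - 4\right) + 13\right)^{2} = \left(\left(\left(4 + \left(0 \cdot 2 + 2 \cdot 1\right) \left(4 - 3\right)\right) - 4\right) + 13\right)^{2} = \left(\left(\left(4 + \left(0 + 2\right) 1\right) - 4\right) + 13\right)^{2} = \left(\left(\left(4 + 2 \cdot 1\right) - 4\right) + 13\right)^{2} = \left(\left(\left(4 + 2\right) - 4\right) + 13\right)^{2} = \left(\left(6 - 4\right) + 13\right)^{2} = \left(2 + 13\right)^{2} = 15^{2} = 225$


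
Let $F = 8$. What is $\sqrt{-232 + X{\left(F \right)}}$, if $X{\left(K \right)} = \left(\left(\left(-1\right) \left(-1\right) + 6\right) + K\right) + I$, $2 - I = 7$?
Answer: $i \sqrt{222} \approx 14.9 i$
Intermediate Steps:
$I = -5$ ($I = 2 - 7 = -5$)
$X{\left(K \right)} = 2 + K$ ($X{\left(K \right)} = \left(\left(\left(-1\right) \left(-1\right) + 6\right) + K\right) - 5 = \left(\left(1 + 6\right) + K\right) - 5 = \left(7 + K\right) - 5 = 2 + K$)
$\sqrt{-232 + X{\left(F \right)}} = \sqrt{-232 + \left(2 + 8\right)} = \sqrt{-232 + 10} = \sqrt{-222} = i \sqrt{222}$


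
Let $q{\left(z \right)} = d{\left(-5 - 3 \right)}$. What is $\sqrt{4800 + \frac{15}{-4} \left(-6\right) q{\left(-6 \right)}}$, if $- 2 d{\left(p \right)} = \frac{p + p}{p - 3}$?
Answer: $\frac{2 \sqrt{144705}}{11} \approx 69.164$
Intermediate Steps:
$d{\left(p \right)} = - \frac{p}{-3 + p}$ ($d{\left(p \right)} = - \frac{\left(p + p\right) \frac{1}{p - 3}}{2} = - \frac{2 p \frac{1}{-3 + p}}{2} = - \frac{p}{-3 + p}$)
$q{\left(z \right)} = - \frac{8}{11}$ ($q{\left(z \right)} = - \frac{-5 - 3}{-3 - 8} = \left(-1\right) \left(-8\right) \frac{1}{-3 - 8} = \left(-1\right) \left(-8\right) \frac{1}{-11} = \left(-1\right) \left(-8\right) \left(- \frac{1}{11}\right) = - \frac{8}{11}$)
$\sqrt{4800 + \frac{15}{-4} \left(-6\right) q{\left(-6 \right)}} = \sqrt{4800 + \frac{15}{-4} \left(-6\right) \left(- \frac{8}{11}\right)} = \sqrt{4800 + 15 \left(- \frac{1}{4}\right) \left(-6\right) \left(- \frac{8}{11}\right)} = \sqrt{4800 + \left(- \frac{15}{4}\right) \left(-6\right) \left(- \frac{8}{11}\right)} = \sqrt{4800 + \frac{45}{2} \left(- \frac{8}{11}\right)} = \sqrt{4800 - \frac{180}{11}} = \sqrt{\frac{52620}{11}} = \frac{2 \sqrt{144705}}{11}$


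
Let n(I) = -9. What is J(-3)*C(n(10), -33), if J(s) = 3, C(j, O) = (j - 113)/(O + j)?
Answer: 61/7 ≈ 8.7143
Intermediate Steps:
C(j, O) = (-113 + j)/(O + j)
J(-3)*C(n(10), -33) = 3*((-113 - 9)/(-33 - 9)) = 3*(-122/(-42)) = 3*(-1/42*(-122)) = 3*(61/21) = 61/7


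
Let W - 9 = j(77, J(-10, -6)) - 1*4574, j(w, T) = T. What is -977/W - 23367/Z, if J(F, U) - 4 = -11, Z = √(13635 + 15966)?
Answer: 977/4572 - 7789*√3289/3289 ≈ -135.60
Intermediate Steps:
Z = 3*√3289 (Z = √29601 = 3*√3289 ≈ 172.05)
J(F, U) = -7 (J(F, U) = 4 - 11 = -7)
W = -4572 (W = 9 + (-7 - 1*4574) = 9 + (-7 - 4574) = 9 - 4581 = -4572)
-977/W - 23367/Z = -977/(-4572) - 23367*√3289/9867 = -977*(-1/4572) - 7789*√3289/3289 = 977/4572 - 7789*√3289/3289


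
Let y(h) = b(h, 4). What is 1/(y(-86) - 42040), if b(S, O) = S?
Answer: -1/42126 ≈ -2.3738e-5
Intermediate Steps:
y(h) = h
1/(y(-86) - 42040) = 1/(-86 - 42040) = 1/(-42126) = -1/42126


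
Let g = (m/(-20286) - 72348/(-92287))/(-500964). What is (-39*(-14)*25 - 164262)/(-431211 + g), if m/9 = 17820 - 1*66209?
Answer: 15694971585172143264/44935625268310692827 ≈ 0.34928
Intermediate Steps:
m = -435501 (m = 9*(17820 - 1*66209) = 9*(17820 - 66209) = 9*(-48389) = -435501)
g = -4628748035/104207975361672 (g = (-435501/(-20286) - 72348/(-92287))/(-500964) = (-435501*(-1/20286) - 72348*(-1/92287))*(-1/500964) = (48389/2254 + 72348/92287)*(-1/500964) = (4628748035/208014898)*(-1/500964) = -4628748035/104207975361672 ≈ -4.4418e-5)
(-39*(-14)*25 - 164262)/(-431211 + g) = (-39*(-14)*25 - 164262)/(-431211 - 4628748035/104207975361672) = (546*25 - 164262)/(-44935625268310692827/104207975361672) = (13650 - 164262)*(-104207975361672/44935625268310692827) = -150612*(-104207975361672/44935625268310692827) = 15694971585172143264/44935625268310692827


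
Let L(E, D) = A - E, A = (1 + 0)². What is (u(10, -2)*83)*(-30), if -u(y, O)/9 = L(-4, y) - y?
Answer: -112050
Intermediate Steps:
A = 1 (A = 1² = 1)
L(E, D) = 1 - E
u(y, O) = -45 + 9*y (u(y, O) = -9*((1 - 1*(-4)) - y) = -9*((1 + 4) - y) = -9*(5 - y) = -45 + 9*y)
(u(10, -2)*83)*(-30) = ((-45 + 9*10)*83)*(-30) = ((-45 + 90)*83)*(-30) = (45*83)*(-30) = 3735*(-30) = -112050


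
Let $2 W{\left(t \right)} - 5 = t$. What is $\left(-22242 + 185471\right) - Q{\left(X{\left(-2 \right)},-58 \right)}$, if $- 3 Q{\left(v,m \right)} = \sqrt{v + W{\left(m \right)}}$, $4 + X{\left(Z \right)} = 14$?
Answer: $163229 + \frac{i \sqrt{66}}{6} \approx 1.6323 \cdot 10^{5} + 1.354 i$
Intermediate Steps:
$W{\left(t \right)} = \frac{5}{2} + \frac{t}{2}$
$X{\left(Z \right)} = 10$ ($X{\left(Z \right)} = -4 + 14 = 10$)
$Q{\left(v,m \right)} = - \frac{\sqrt{\frac{5}{2} + v + \frac{m}{2}}}{3}$ ($Q{\left(v,m \right)} = - \frac{\sqrt{v + \left(\frac{5}{2} + \frac{m}{2}\right)}}{3} = - \frac{\sqrt{\frac{5}{2} + v + \frac{m}{2}}}{3}$)
$\left(-22242 + 185471\right) - Q{\left(X{\left(-2 \right)},-58 \right)} = \left(-22242 + 185471\right) - - \frac{\sqrt{10 + 2 \left(-58\right) + 4 \cdot 10}}{6} = 163229 - - \frac{\sqrt{10 - 116 + 40}}{6} = 163229 - - \frac{\sqrt{-66}}{6} = 163229 - - \frac{i \sqrt{66}}{6} = 163229 + \frac{i \sqrt{66}}{6}$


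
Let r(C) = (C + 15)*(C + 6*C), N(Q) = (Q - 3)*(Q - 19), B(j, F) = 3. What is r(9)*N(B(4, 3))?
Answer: 0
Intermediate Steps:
N(Q) = (-19 + Q)*(-3 + Q) (N(Q) = (-3 + Q)*(-19 + Q) = (-19 + Q)*(-3 + Q))
r(C) = 7*C*(15 + C) (r(C) = (15 + C)*(7*C) = 7*C*(15 + C))
r(9)*N(B(4, 3)) = (7*9*(15 + 9))*(57 + 3² - 22*3) = (7*9*24)*(57 + 9 - 66) = 1512*0 = 0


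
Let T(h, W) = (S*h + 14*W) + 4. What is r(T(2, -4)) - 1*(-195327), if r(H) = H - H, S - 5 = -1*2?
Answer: 195327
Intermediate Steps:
S = 3 (S = 5 - 1*2 = 5 - 2 = 3)
T(h, W) = 4 + 3*h + 14*W (T(h, W) = (3*h + 14*W) + 4 = 4 + 3*h + 14*W)
r(H) = 0
r(T(2, -4)) - 1*(-195327) = 0 - 1*(-195327) = 0 + 195327 = 195327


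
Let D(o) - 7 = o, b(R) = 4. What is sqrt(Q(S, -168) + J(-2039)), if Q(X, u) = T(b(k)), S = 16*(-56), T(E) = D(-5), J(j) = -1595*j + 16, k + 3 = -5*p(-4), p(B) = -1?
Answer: sqrt(3252223) ≈ 1803.4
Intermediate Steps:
k = 2 (k = -3 - 5*(-1) = -3 + 5 = 2)
J(j) = 16 - 1595*j
D(o) = 7 + o
T(E) = 2 (T(E) = 7 - 5 = 2)
S = -896
Q(X, u) = 2
sqrt(Q(S, -168) + J(-2039)) = sqrt(2 + (16 - 1595*(-2039))) = sqrt(2 + (16 + 3252205)) = sqrt(2 + 3252221) = sqrt(3252223)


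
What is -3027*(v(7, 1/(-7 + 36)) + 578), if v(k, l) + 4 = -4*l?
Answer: -50375334/29 ≈ -1.7371e+6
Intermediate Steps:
v(k, l) = -4 - 4*l
-3027*(v(7, 1/(-7 + 36)) + 578) = -3027*((-4 - 4/(-7 + 36)) + 578) = -3027*((-4 - 4/29) + 578) = -3027*(-120/29 + 578) = -3027*16642/29 = -50375334/29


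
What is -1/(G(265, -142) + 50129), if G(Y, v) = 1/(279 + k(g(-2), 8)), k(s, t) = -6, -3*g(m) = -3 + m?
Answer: -273/13685218 ≈ -1.9949e-5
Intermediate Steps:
g(m) = 1 - m/3 (g(m) = -(-3 + m)/3 = 1 - m/3)
G(Y, v) = 1/273 (G(Y, v) = 1/(279 - 6) = 1/273)
-1/(G(265, -142) + 50129) = -1/(1/273 + 50129) = -1/13685218/273 = -1*273/13685218 = -273/13685218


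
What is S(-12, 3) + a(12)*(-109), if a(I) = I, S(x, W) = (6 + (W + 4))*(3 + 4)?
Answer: -1217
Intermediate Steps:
S(x, W) = 70 + 7*W (S(x, W) = (6 + (4 + W))*7 = (10 + W)*7 = 70 + 7*W)
S(-12, 3) + a(12)*(-109) = (70 + 7*3) + 12*(-109) = (70 + 21) - 1308 = 91 - 1308 = -1217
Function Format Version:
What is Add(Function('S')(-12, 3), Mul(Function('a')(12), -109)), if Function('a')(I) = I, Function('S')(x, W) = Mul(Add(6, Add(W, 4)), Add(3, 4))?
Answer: -1217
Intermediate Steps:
Function('S')(x, W) = Add(70, Mul(7, W)) (Function('S')(x, W) = Mul(Add(6, Add(4, W)), 7) = Mul(Add(10, W), 7) = Add(70, Mul(7, W)))
Add(Function('S')(-12, 3), Mul(Function('a')(12), -109)) = Add(Add(70, Mul(7, 3)), Mul(12, -109)) = Add(Add(70, 21), -1308) = Add(91, -1308) = -1217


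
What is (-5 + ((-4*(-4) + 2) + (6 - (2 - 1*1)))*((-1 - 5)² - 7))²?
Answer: 438244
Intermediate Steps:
(-5 + ((-4*(-4) + 2) + (6 - (2 - 1*1)))*((-1 - 5)² - 7))² = (-5 + ((16 + 2) + (6 - (2 - 1)))*((-6)² - 7))² = (-5 + (18 + (6 - 1*1))*(36 - 7))² = (-5 + (18 + (6 - 1))*29)² = (-5 + (18 + 5)*29)² = (-5 + 23*29)² = (-5 + 667)² = 662² = 438244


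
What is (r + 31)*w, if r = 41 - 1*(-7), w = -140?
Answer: -11060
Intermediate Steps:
r = 48 (r = 41 + 7 = 48)
(r + 31)*w = (48 + 31)*(-140) = 79*(-140) = -11060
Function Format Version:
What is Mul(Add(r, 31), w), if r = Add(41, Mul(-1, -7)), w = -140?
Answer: -11060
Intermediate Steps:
r = 48 (r = Add(41, 7) = 48)
Mul(Add(r, 31), w) = Mul(Add(48, 31), -140) = Mul(79, -140) = -11060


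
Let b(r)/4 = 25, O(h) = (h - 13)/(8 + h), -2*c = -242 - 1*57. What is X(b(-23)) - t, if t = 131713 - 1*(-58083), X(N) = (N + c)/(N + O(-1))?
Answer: -37199517/196 ≈ -1.8979e+5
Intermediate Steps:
c = 299/2 (c = -(-242 - 1*57)/2 = -(-242 - 57)/2 = -½*(-299) = 299/2 ≈ 149.50)
O(h) = (-13 + h)/(8 + h)
b(r) = 100 (b(r) = 4*25 = 100)
X(N) = (299/2 + N)/(-2 + N) (X(N) = (N + 299/2)/(N + (-13 - 1)/(8 - 1)) = (299/2 + N)/(N - 14/7) = (299/2 + N)/(N + (⅐)*(-14)) = (299/2 + N)/(N - 2) = (299/2 + N)/(-2 + N))
t = 189796 (t = 131713 + 58083 = 189796)
X(b(-23)) - t = (299/2 + 100)/(-2 + 100) - 1*189796 = (499/2)/98 - 189796 = (1/98)*(499/2) - 189796 = 499/196 - 189796 = -37199517/196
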